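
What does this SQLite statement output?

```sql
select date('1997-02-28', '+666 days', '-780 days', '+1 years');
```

1997-11-06

Applying '+666 days' to 1997-02-28: counting 666 days forward gives 1998-12-26.
Applying '-780 days' to 1998-12-26: counting 780 days back gives 1996-11-06.
Adding +1 year to 1996-11-06 gives 1997-11-06.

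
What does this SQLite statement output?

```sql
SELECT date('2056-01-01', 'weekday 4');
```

`weekday 4` advances to the next Thursday; 2056-01-01 is a Saturday, so it moves forward to 2056-01-06.

2056-01-06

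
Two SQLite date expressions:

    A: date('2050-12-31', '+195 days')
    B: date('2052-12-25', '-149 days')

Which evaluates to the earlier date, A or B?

A

A = 2051-07-14.
B = 2052-07-29.
A is earlier.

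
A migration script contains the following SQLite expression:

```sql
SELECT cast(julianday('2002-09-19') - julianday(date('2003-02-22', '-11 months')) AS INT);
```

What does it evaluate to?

Adding -11 months to 2003-02-22 gives 2002-03-22.
9 days remain in March 2002 after the 22nd (31 − 22).
April 2002: 30 days.
May 2002: 31 days.
June 2002: 30 days.
July 2002: 31 days.
August 2002: 31 days.
Then 19 days into September 2002.
Total: 9 + 30 + 31 + 30 + 31 + 31 + 19 = 181.

181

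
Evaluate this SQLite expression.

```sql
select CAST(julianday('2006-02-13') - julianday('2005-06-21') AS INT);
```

9 days remain in June 2005 after the 21st (30 − 21).
Full months from July 2005 through January 2006 contribute their day counts.
Then 13 days into February 2006.
Total: 9 + 31 + 31 + 30 + 31 + 30 + 31 + 31 + 13 = 237.

237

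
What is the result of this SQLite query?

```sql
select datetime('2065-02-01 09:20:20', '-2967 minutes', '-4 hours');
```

2967 minutes = 49h 27m; -2967 minutes from 2065-02-01 09:20:20 is 2065-01-30 07:53:20 (crosses midnight).
-4 hours from 2065-01-30 07:53:20 is 2065-01-30 03:53:20.

2065-01-30 03:53:20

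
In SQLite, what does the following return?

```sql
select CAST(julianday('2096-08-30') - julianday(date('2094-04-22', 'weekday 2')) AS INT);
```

`weekday 2` advances to the next Tuesday; 2094-04-22 is a Thursday, so it moves forward to 2094-04-27.
3 days remain in April 2094 after the 27th (30 − 27).
Full months from May 2094 through July 2096 contribute their day counts.
Then 30 days into August 2096.
Total: 3 + 31 + 30 + 31 + 31 + 30 + 31 + 30 + 31 + 31 + 28 + 31 + 30 + 31 + 30 + 31 + 31 + 30 + 31 + 30 + 31 + 31 + 29 + 31 + 30 + 31 + 30 + 31 + 30 = 856.

856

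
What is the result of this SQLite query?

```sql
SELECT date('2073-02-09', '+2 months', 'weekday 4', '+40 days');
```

Adding +2 months to 2073-02-09 gives 2073-04-09.
`weekday 4` advances to the next Thursday; 2073-04-09 is a Sunday, so it moves forward to 2073-04-13.
April 2073 has 30 days; 17 remain after the 13th, so 18 days reach 2073-05-01.
Advancing 22 more days within May lands on 2073-05-23.

2073-05-23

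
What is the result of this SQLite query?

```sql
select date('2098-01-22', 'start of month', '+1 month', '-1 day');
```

2098-01-31

`start of month` rewinds 2098-01-22 to 2098-01-01.
Adding +1 month to 2098-01-01 gives 2098-02-01.
Going back 1 day from 2098-02-01 reaches 2098-01-31 (last day of January, 31 days).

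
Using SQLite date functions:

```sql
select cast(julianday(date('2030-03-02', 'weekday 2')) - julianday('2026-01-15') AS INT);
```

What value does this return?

1510

`weekday 2` advances to the next Tuesday; 2030-03-02 is a Saturday, so it moves forward to 2030-03-05.
16 days remain in January 2026 after the 15th (31 − 15).
Full months from February 2026 through February 2030 contribute their day counts.
Then 5 days into March 2030.
Total: 16 + 28 + 31 + 30 + 31 + 30 + 31 + 31 + 30 + 31 + 30 + 31 + 31 + 28 + 31 + 30 + 31 + 30 + 31 + 31 + 30 + 31 + 30 + 31 + 31 + 29 + 31 + 30 + 31 + 30 + 31 + 31 + 30 + 31 + 30 + 31 + 31 + 28 + 31 + 30 + 31 + 30 + 31 + 31 + 30 + 31 + 30 + 31 + 31 + 28 + 5 = 1510.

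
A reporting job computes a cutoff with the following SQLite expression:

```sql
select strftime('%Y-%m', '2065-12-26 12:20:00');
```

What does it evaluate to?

2065-12

`%Y-%m` extracts the year-month: 2065-12.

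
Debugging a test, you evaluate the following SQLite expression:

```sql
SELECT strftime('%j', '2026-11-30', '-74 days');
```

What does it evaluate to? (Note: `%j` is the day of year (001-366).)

260

First apply '-74 days': 2026-11-30 → 2026-09-17.
Day-of-year for 2026-09-17: days since 2026-01-01 inclusive = 260, zero-padded to 260.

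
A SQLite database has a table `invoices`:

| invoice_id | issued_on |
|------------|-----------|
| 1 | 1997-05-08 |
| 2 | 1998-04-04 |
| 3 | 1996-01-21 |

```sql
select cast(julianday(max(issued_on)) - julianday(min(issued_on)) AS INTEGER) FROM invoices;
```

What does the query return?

MIN = 1996-01-21, MAX = 1998-04-04.
10 days remain in January 1996 after the 21st (31 − 21).
Full months from February 1996 through March 1998 contribute their day counts.
Then 4 days into April 1998.
Total: 10 + 29 + 31 + 30 + 31 + 30 + 31 + 31 + 30 + 31 + 30 + 31 + 31 + 28 + 31 + 30 + 31 + 30 + 31 + 31 + 30 + 31 + 30 + 31 + 31 + 28 + 31 + 4 = 804.

804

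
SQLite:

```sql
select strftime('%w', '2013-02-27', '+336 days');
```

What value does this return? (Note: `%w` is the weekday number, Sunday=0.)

First apply '+336 days': 2013-02-27 → 2014-01-29.
2014-01-29 is a Wednesday; with Sunday=0 that is 3.

3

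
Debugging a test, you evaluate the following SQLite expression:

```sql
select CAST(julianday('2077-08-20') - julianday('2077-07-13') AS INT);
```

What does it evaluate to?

18 days remain in July 2077 after the 13th (31 − 13).
Then 20 days into August 2077.
Total: 18 + 20 = 38.

38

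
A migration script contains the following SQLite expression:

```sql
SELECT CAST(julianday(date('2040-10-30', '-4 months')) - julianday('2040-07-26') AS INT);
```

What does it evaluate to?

-26

Adding -4 months to 2040-10-30 gives 2040-06-30.
0 days remain in June 2040 after the 30th (30 − 30).
Then 26 days into July 2040.
Total: 0 + 26 = 26.
The subtraction is earlier − later, so the result is −26 → -26.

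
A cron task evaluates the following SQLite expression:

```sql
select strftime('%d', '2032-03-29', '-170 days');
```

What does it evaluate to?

First apply '-170 days': 2032-03-29 → 2031-10-11.
`%d` extracts the 2-digit day of month: 11.

11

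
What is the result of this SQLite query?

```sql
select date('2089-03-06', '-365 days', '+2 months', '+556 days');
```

2089-11-13

Applying '-365 days' to 2089-03-06: counting 365 days back gives 2088-03-06.
Adding +2 months to 2088-03-06 gives 2088-05-06.
Applying '+556 days' to 2088-05-06: counting 556 days forward gives 2089-11-13.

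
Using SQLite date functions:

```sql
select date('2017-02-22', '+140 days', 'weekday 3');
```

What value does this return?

Applying '+140 days' to 2017-02-22: counting 140 days forward gives 2017-07-12.
`weekday 3` advances to the next Wednesday; 2017-07-12 is already a Wednesday, so it stays at 2017-07-12.

2017-07-12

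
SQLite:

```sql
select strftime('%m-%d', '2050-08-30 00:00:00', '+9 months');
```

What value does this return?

First apply '+9 months': 2050-08-30 00:00:00 → 2051-05-30 00:00:00.
`%m-%d` extracts the month-day: 05-30.

05-30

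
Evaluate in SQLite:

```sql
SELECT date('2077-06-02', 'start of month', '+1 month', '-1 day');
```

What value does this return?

2077-06-30

`start of month` rewinds 2077-06-02 to 2077-06-01.
Adding +1 month to 2077-06-01 gives 2077-07-01.
Going back 1 day from 2077-07-01 reaches 2077-06-30 (last day of June, 30 days).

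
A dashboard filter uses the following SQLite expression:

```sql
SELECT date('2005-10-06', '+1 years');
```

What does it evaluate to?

Adding +1 year to 2005-10-06 gives 2006-10-06.

2006-10-06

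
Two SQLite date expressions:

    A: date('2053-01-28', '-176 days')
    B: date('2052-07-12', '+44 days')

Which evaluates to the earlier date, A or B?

A = 2052-08-05.
B = 2052-08-25.
A is earlier.

A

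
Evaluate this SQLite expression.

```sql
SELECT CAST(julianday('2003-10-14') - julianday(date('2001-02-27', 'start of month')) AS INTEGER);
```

`start of month` rewinds 2001-02-27 to 2001-02-01.
27 days remain in February 2001 after the 1st (28 − 1).
Full months from March 2001 through September 2003 contribute their day counts.
Then 14 days into October 2003.
Total: 27 + 31 + 30 + 31 + 30 + 31 + 31 + 30 + 31 + 30 + 31 + 31 + 28 + 31 + 30 + 31 + 30 + 31 + 31 + 30 + 31 + 30 + 31 + 31 + 28 + 31 + 30 + 31 + 30 + 31 + 31 + 30 + 14 = 985.

985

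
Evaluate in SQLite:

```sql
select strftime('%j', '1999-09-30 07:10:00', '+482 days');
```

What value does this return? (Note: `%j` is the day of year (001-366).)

024

First apply '+482 days': 1999-09-30 07:10:00 → 2001-01-24 07:10:00.
Day-of-year for 2001-01-24: days since 2001-01-01 inclusive = 24, zero-padded to 024.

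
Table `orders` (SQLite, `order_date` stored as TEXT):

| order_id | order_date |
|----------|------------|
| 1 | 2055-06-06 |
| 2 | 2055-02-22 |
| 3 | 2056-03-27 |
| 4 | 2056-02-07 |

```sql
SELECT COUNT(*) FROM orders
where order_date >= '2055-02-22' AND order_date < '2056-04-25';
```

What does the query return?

Rows in [2055-02-22, 2056-04-25): 2055-06-06, 2055-02-22, 2056-03-27, 2056-02-07 → 4 rows.

4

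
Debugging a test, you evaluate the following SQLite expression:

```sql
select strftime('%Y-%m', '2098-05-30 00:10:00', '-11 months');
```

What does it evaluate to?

First apply '-11 months': 2098-05-30 00:10:00 → 2097-06-30 00:10:00.
`%Y-%m` extracts the year-month: 2097-06.

2097-06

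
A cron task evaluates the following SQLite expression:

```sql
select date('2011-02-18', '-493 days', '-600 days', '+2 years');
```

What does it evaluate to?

2010-02-21

Applying '-493 days' to 2011-02-18: counting 493 days back gives 2009-10-13.
Applying '-600 days' to 2009-10-13: counting 600 days back gives 2008-02-21.
Adding +2 years to 2008-02-21 gives 2010-02-21.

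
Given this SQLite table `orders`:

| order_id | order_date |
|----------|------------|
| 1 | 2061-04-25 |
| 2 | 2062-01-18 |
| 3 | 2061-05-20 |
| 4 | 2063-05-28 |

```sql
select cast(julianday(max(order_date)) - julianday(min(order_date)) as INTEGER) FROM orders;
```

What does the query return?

763

MIN = 2061-04-25, MAX = 2063-05-28.
5 days remain in April 2061 after the 25th (30 − 25).
Full months from May 2061 through April 2063 contribute their day counts.
Then 28 days into May 2063.
Total: 5 + 31 + 30 + 31 + 31 + 30 + 31 + 30 + 31 + 31 + 28 + 31 + 30 + 31 + 30 + 31 + 31 + 30 + 31 + 30 + 31 + 31 + 28 + 31 + 30 + 28 = 763.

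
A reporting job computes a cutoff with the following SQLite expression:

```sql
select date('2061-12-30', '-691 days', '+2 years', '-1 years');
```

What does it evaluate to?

Applying '-691 days' to 2061-12-30: counting 691 days back gives 2060-02-08.
Adding +2 years to 2060-02-08 gives 2062-02-08.
Adding -1 year to 2062-02-08 gives 2061-02-08.

2061-02-08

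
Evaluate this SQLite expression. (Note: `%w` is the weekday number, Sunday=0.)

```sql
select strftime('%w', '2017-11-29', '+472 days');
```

First apply '+472 days': 2017-11-29 → 2019-03-16.
2019-03-16 is a Saturday; with Sunday=0 that is 6.

6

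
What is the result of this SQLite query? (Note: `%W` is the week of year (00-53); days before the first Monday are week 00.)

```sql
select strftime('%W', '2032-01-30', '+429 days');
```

First apply '+429 days': 2032-01-30 → 2033-04-03.
2033-04-03 is a Sunday. SQLite's %W counts Mondays since the year started; the result is 13.

13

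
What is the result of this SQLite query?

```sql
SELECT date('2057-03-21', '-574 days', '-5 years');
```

2050-08-25

Applying '-574 days' to 2057-03-21: counting 574 days back gives 2055-08-25.
Adding -5 years to 2055-08-25 gives 2050-08-25.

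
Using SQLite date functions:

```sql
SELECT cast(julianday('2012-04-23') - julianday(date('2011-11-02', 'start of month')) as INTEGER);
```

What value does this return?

`start of month` rewinds 2011-11-02 to 2011-11-01.
29 days remain in November 2011 after the 1st (30 − 1).
December 2011: 31 days.
January 2012: 31 days.
February 2012: 29 days (leap year).
March 2012: 31 days.
Then 23 days into April 2012.
Total: 29 + 31 + 31 + 29 + 31 + 23 = 174.

174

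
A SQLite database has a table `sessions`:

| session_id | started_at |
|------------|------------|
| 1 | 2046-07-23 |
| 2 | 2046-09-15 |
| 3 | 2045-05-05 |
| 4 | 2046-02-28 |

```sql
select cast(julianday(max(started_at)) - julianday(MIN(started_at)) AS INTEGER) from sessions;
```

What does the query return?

498

MIN = 2045-05-05, MAX = 2046-09-15.
26 days remain in May 2045 after the 5th (31 − 5).
Full months from June 2045 through August 2046 contribute their day counts.
Then 15 days into September 2046.
Total: 26 + 30 + 31 + 31 + 30 + 31 + 30 + 31 + 31 + 28 + 31 + 30 + 31 + 30 + 31 + 31 + 15 = 498.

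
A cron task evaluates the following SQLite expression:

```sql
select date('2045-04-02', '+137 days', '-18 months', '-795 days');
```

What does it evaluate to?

2041-12-14

Applying '+137 days' to 2045-04-02: counting 137 days forward gives 2045-08-17.
Adding -18 months to 2045-08-17 gives 2044-02-17.
Applying '-795 days' to 2044-02-17: counting 795 days back gives 2041-12-14.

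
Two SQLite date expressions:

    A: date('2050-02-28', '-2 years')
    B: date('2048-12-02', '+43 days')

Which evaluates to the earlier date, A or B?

A

A = 2048-02-28.
B = 2049-01-14.
A is earlier.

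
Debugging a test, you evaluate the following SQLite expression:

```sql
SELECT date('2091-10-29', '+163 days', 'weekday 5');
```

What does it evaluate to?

2092-04-11

Applying '+163 days' to 2091-10-29: counting 163 days forward gives 2092-04-09.
`weekday 5` advances to the next Friday; 2092-04-09 is a Wednesday, so it moves forward to 2092-04-11.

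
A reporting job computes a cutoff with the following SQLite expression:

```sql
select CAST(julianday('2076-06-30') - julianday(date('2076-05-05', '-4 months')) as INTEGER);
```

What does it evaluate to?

Adding -4 months to 2076-05-05 gives 2076-01-05.
26 days remain in January 2076 after the 5th (31 − 5).
February 2076: 29 days (leap year).
March 2076: 31 days.
April 2076: 30 days.
May 2076: 31 days.
Then 30 days into June 2076.
Total: 26 + 29 + 31 + 30 + 31 + 30 = 177.

177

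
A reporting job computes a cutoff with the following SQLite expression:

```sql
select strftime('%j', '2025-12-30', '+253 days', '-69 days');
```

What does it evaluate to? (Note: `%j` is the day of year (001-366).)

183

First apply '+253 days', '-69 days': 2025-12-30 → 2026-07-02.
Day-of-year for 2026-07-02: days since 2026-01-01 inclusive = 183, zero-padded to 183.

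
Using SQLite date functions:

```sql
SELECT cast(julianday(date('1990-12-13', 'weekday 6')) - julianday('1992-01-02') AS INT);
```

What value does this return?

`weekday 6` advances to the next Saturday; 1990-12-13 is a Thursday, so it moves forward to 1990-12-15.
16 days remain in December 1990 after the 15th (31 − 15).
Full months from January 1991 through December 1991 contribute their day counts.
Then 2 days into January 1992.
Total: 16 + 31 + 28 + 31 + 30 + 31 + 30 + 31 + 31 + 30 + 31 + 30 + 31 + 2 = 383.
The subtraction is earlier − later, so the result is −383 → -383.

-383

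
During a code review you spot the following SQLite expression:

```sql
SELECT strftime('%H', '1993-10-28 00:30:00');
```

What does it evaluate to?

`%H` extracts the 2-digit hour (00-23): 00.

00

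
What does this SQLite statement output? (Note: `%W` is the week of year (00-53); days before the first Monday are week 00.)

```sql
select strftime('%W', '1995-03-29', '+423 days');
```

First apply '+423 days': 1995-03-29 → 1996-05-25.
1996-05-25 is a Saturday. SQLite's %W counts Mondays since the year started; the result is 21.

21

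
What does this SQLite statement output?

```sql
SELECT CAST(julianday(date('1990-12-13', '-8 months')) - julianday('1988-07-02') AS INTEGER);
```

650

Adding -8 months to 1990-12-13 gives 1990-04-13.
29 days remain in July 1988 after the 2nd (31 − 2).
Full months from August 1988 through March 1990 contribute their day counts.
Then 13 days into April 1990.
Total: 29 + 31 + 30 + 31 + 30 + 31 + 31 + 28 + 31 + 30 + 31 + 30 + 31 + 31 + 30 + 31 + 30 + 31 + 31 + 28 + 31 + 13 = 650.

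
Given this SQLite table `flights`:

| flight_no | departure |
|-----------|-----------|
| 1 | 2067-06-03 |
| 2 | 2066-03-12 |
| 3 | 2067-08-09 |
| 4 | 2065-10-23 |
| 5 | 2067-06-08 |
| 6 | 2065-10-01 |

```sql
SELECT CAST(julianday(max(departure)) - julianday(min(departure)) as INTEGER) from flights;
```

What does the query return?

MIN = 2065-10-01, MAX = 2067-08-09.
30 days remain in October 2065 after the 1st (31 − 1).
Full months from November 2065 through July 2067 contribute their day counts.
Then 9 days into August 2067.
Total: 30 + 30 + 31 + 31 + 28 + 31 + 30 + 31 + 30 + 31 + 31 + 30 + 31 + 30 + 31 + 31 + 28 + 31 + 30 + 31 + 30 + 31 + 9 = 677.

677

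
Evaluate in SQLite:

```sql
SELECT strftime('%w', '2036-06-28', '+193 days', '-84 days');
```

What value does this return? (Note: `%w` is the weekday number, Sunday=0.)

First apply '+193 days', '-84 days': 2036-06-28 → 2036-10-15.
2036-10-15 is a Wednesday; with Sunday=0 that is 3.

3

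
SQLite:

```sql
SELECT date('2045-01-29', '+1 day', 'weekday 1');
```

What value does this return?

Advancing 1 more day within January lands on 2045-01-30.
`weekday 1` advances to the next Monday; 2045-01-30 is already a Monday, so it stays at 2045-01-30.

2045-01-30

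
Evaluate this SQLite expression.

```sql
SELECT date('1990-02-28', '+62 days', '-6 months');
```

1989-11-01

Applying '+62 days' to 1990-02-28: counting 62 days forward gives 1990-05-01.
Adding -6 months to 1990-05-01 gives 1989-11-01.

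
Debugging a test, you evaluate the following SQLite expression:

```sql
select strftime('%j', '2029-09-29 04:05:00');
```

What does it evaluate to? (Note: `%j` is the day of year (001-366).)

272

Day-of-year for 2029-09-29: days since 2029-01-01 inclusive = 272, zero-padded to 272.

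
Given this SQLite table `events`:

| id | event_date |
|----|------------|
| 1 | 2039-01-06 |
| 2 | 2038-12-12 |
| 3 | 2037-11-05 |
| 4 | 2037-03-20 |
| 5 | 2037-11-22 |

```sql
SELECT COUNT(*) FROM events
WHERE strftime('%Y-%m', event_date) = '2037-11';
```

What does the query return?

Rows with year-month 2037-11: 2037-11-05, 2037-11-22 → 2.

2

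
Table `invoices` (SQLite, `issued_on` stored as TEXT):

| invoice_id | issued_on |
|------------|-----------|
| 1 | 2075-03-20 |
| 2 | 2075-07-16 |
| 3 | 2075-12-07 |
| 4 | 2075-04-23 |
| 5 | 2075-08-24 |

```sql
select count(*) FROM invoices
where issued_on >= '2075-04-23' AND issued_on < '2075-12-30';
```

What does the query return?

4

Rows in [2075-04-23, 2075-12-30): 2075-07-16, 2075-12-07, 2075-04-23, 2075-08-24 → 4 rows.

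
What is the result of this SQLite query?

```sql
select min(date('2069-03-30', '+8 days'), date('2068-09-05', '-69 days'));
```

2068-06-28

date('2069-03-30', '+8 days') → 2069-04-07.
date('2068-09-05', '-69 days') → 2068-06-28.
Earlier of the two is 2068-06-28.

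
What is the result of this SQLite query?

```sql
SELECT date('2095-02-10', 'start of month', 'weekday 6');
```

`start of month` rewinds 2095-02-10 to 2095-02-01.
`weekday 6` advances to the next Saturday; 2095-02-01 is a Tuesday, so it moves forward to 2095-02-05.

2095-02-05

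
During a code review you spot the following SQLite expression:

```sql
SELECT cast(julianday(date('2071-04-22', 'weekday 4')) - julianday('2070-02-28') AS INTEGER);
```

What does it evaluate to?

`weekday 4` advances to the next Thursday; 2071-04-22 is a Wednesday, so it moves forward to 2071-04-23.
0 days remain in February 2070 after the 28th (28 − 28).
Full months from March 2070 through March 2071 contribute their day counts.
Then 23 days into April 2071.
Total: 0 + 31 + 30 + 31 + 30 + 31 + 31 + 30 + 31 + 30 + 31 + 31 + 28 + 31 + 23 = 419.

419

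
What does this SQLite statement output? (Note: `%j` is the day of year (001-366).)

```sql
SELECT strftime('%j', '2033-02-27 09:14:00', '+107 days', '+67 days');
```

232

First apply '+107 days', '+67 days': 2033-02-27 09:14:00 → 2033-08-20 09:14:00.
Day-of-year for 2033-08-20: days since 2033-01-01 inclusive = 232, zero-padded to 232.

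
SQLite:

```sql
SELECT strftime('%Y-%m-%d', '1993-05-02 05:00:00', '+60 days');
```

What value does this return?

First apply '+60 days': 1993-05-02 05:00:00 → 1993-07-01 05:00:00.
`%Y-%m-%d` extracts the ISO date: 1993-07-01.

1993-07-01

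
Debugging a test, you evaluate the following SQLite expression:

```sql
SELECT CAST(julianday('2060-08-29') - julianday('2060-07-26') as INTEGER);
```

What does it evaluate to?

34

5 days remain in July 2060 after the 26th (31 − 26).
Then 29 days into August 2060.
Total: 5 + 29 = 34.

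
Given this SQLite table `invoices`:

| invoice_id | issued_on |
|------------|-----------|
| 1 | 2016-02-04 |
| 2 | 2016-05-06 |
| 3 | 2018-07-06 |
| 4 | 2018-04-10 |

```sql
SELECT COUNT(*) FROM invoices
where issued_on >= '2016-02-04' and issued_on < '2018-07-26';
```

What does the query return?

4

Rows in [2016-02-04, 2018-07-26): 2016-02-04, 2016-05-06, 2018-07-06, 2018-04-10 → 4 rows.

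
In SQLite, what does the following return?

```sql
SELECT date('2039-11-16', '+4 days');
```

Advancing 4 more days within November lands on 2039-11-20.

2039-11-20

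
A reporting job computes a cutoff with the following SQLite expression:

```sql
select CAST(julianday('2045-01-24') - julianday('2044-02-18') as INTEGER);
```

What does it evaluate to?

11 days remain in February 2044 after the 18th (29 − 18).
Full months from March 2044 through December 2044 contribute their day counts.
Then 24 days into January 2045.
Total: 11 + 31 + 30 + 31 + 30 + 31 + 31 + 30 + 31 + 30 + 31 + 24 = 341.

341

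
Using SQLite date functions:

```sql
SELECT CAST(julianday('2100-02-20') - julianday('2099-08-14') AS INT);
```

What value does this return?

17 days remain in August 2099 after the 14th (31 − 14).
September 2099: 30 days.
October 2099: 31 days.
November 2099: 30 days.
December 2099: 31 days.
January 2100: 31 days.
Then 20 days into February 2100.
Total: 17 + 30 + 31 + 30 + 31 + 31 + 20 = 190.

190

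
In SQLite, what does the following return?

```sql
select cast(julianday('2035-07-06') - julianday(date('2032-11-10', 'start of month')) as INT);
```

`start of month` rewinds 2032-11-10 to 2032-11-01.
29 days remain in November 2032 after the 1st (30 − 1).
Full months from December 2032 through June 2035 contribute their day counts.
Then 6 days into July 2035.
Total: 29 + 31 + 31 + 28 + 31 + 30 + 31 + 30 + 31 + 31 + 30 + 31 + 30 + 31 + 31 + 28 + 31 + 30 + 31 + 30 + 31 + 31 + 30 + 31 + 30 + 31 + 31 + 28 + 31 + 30 + 31 + 30 + 6 = 977.

977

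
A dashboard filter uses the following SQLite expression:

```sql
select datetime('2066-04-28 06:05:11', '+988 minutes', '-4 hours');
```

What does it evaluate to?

988 minutes = 16h 28m; +988 minutes from 2066-04-28 06:05:11 is 2066-04-28 22:33:11.
-4 hours from 2066-04-28 22:33:11 is 2066-04-28 18:33:11.

2066-04-28 18:33:11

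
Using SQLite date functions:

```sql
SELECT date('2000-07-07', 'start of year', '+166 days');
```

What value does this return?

2000-06-15

`start of year` rewinds 2000-07-07 to 2000-01-01.
Applying '+166 days' to 2000-01-01: counting 166 days forward gives 2000-06-15.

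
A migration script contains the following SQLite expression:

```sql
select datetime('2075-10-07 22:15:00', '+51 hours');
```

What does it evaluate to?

+51 hours from 2075-10-07 22:15:00 is 2075-10-10 01:15:00 (crosses midnight).

2075-10-10 01:15:00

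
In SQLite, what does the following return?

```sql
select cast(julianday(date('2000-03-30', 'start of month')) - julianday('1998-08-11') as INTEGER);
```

`start of month` rewinds 2000-03-30 to 2000-03-01.
20 days remain in August 1998 after the 11th (31 − 11).
Full months from September 1998 through February 2000 contribute their day counts.
Then 1 day into March 2000.
Total: 20 + 30 + 31 + 30 + 31 + 31 + 28 + 31 + 30 + 31 + 30 + 31 + 31 + 30 + 31 + 30 + 31 + 31 + 29 + 1 = 568.

568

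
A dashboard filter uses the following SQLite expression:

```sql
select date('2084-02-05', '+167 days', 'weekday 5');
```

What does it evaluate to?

2084-07-21

Applying '+167 days' to 2084-02-05: counting 167 days forward gives 2084-07-21.
`weekday 5` advances to the next Friday; 2084-07-21 is already a Friday, so it stays at 2084-07-21.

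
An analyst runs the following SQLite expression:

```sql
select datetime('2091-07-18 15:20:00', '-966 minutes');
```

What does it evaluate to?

966 minutes = 16h 6m; -966 minutes from 2091-07-18 15:20:00 is 2091-07-17 23:14:00 (crosses midnight).

2091-07-17 23:14:00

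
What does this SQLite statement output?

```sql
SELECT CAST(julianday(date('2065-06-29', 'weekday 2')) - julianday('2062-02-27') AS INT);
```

1219

`weekday 2` advances to the next Tuesday; 2065-06-29 is a Monday, so it moves forward to 2065-06-30.
1 day remains in February 2062 after the 27th (28 − 27).
Full months from March 2062 through May 2065 contribute their day counts.
Then 30 days into June 2065.
Total: 1 + 31 + 30 + 31 + 30 + 31 + 31 + 30 + 31 + 30 + 31 + 31 + 28 + 31 + 30 + 31 + 30 + 31 + 31 + 30 + 31 + 30 + 31 + 31 + 29 + 31 + 30 + 31 + 30 + 31 + 31 + 30 + 31 + 30 + 31 + 31 + 28 + 31 + 30 + 31 + 30 = 1219.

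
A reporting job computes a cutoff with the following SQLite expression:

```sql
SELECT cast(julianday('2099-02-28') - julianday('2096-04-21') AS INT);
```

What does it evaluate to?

9 days remain in April 2096 after the 21st (30 − 21).
Full months from May 2096 through January 2099 contribute their day counts.
Then 28 days into February 2099.
Total: 9 + 31 + 30 + 31 + 31 + 30 + 31 + 30 + 31 + 31 + 28 + 31 + 30 + 31 + 30 + 31 + 31 + 30 + 31 + 30 + 31 + 31 + 28 + 31 + 30 + 31 + 30 + 31 + 31 + 30 + 31 + 30 + 31 + 31 + 28 = 1043.

1043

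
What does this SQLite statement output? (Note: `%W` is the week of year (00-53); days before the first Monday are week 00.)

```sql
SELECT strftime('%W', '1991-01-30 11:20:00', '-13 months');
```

First apply '-13 months': 1991-01-30 11:20:00 → 1989-12-30 11:20:00.
1989-12-30 is a Saturday. SQLite's %W counts Mondays since the year started; the result is 52.

52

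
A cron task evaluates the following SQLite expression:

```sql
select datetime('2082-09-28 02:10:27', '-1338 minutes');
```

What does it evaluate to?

2082-09-27 03:52:27

1338 minutes = 22h 18m; -1338 minutes from 2082-09-28 02:10:27 is 2082-09-27 03:52:27 (crosses midnight).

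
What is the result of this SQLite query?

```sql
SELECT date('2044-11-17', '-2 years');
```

2042-11-17

Adding -2 years to 2044-11-17 gives 2042-11-17.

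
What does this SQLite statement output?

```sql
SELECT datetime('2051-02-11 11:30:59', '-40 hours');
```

2051-02-09 19:30:59

-40 hours from 2051-02-11 11:30:59 is 2051-02-09 19:30:59 (crosses midnight).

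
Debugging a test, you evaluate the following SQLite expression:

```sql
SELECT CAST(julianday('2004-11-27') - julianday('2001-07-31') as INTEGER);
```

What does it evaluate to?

1215

0 days remain in July 2001 after the 31st (31 − 31).
Full months from August 2001 through October 2004 contribute their day counts.
Then 27 days into November 2004.
Total: 0 + 31 + 30 + 31 + 30 + 31 + 31 + 28 + 31 + 30 + 31 + 30 + 31 + 31 + 30 + 31 + 30 + 31 + 31 + 28 + 31 + 30 + 31 + 30 + 31 + 31 + 30 + 31 + 30 + 31 + 31 + 29 + 31 + 30 + 31 + 30 + 31 + 31 + 30 + 31 + 27 = 1215.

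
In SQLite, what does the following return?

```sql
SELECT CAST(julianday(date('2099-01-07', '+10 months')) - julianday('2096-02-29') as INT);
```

Adding +10 months to 2099-01-07 gives 2099-11-07.
0 days remain in February 2096 after the 29th (29 − 29).
Full months from March 2096 through October 2099 contribute their day counts.
Then 7 days into November 2099.
Total: 0 + 31 + 30 + 31 + 30 + 31 + 31 + 30 + 31 + 30 + 31 + 31 + 28 + 31 + 30 + 31 + 30 + 31 + 31 + 30 + 31 + 30 + 31 + 31 + 28 + 31 + 30 + 31 + 30 + 31 + 31 + 30 + 31 + 30 + 31 + 31 + 28 + 31 + 30 + 31 + 30 + 31 + 31 + 30 + 31 + 7 = 1347.

1347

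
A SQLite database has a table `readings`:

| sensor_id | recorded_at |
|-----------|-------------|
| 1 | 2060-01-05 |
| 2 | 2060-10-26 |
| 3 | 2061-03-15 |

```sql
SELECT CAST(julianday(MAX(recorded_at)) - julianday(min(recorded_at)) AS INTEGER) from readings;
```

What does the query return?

435

MIN = 2060-01-05, MAX = 2061-03-15.
26 days remain in January 2060 after the 5th (31 − 5).
Full months from February 2060 through February 2061 contribute their day counts.
Then 15 days into March 2061.
Total: 26 + 29 + 31 + 30 + 31 + 30 + 31 + 31 + 30 + 31 + 30 + 31 + 31 + 28 + 15 = 435.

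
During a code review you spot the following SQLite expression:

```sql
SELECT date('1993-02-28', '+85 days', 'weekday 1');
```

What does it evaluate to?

Applying '+85 days' to 1993-02-28: counting 85 days forward gives 1993-05-24.
`weekday 1` advances to the next Monday; 1993-05-24 is already a Monday, so it stays at 1993-05-24.

1993-05-24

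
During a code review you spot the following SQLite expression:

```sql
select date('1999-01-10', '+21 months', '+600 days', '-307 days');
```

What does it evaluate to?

2001-07-30

Adding +21 months to 1999-01-10 gives 2000-10-10.
Applying '+600 days' to 2000-10-10: counting 600 days forward gives 2002-06-02.
Applying '-307 days' to 2002-06-02: counting 307 days back gives 2001-07-30.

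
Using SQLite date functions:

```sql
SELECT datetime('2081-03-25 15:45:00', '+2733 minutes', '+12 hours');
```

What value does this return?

2081-03-28 01:18:00

2733 minutes = 45h 33m; +2733 minutes from 2081-03-25 15:45:00 is 2081-03-27 13:18:00 (crosses midnight).
+12 hours from 2081-03-27 13:18:00 is 2081-03-28 01:18:00 (crosses midnight).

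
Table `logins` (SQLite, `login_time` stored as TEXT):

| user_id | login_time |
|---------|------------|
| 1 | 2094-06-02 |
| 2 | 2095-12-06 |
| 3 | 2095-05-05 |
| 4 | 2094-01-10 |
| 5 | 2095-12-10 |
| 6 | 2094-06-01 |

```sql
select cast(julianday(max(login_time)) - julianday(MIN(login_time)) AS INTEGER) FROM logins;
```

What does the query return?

MIN = 2094-01-10, MAX = 2095-12-10.
21 days remain in January 2094 after the 10th (31 − 10).
Full months from February 2094 through November 2095 contribute their day counts.
Then 10 days into December 2095.
Total: 21 + 28 + 31 + 30 + 31 + 30 + 31 + 31 + 30 + 31 + 30 + 31 + 31 + 28 + 31 + 30 + 31 + 30 + 31 + 31 + 30 + 31 + 30 + 10 = 699.

699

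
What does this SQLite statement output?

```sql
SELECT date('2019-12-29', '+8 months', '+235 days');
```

Adding +8 months to 2019-12-29 gives 2020-08-29.
Applying '+235 days' to 2020-08-29: counting 235 days forward gives 2021-04-21.

2021-04-21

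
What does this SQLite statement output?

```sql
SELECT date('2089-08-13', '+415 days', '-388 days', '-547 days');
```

Applying '+415 days' to 2089-08-13: counting 415 days forward gives 2090-10-02.
Applying '-388 days' to 2090-10-02: counting 388 days back gives 2089-09-09.
Applying '-547 days' to 2089-09-09: counting 547 days back gives 2088-03-11.

2088-03-11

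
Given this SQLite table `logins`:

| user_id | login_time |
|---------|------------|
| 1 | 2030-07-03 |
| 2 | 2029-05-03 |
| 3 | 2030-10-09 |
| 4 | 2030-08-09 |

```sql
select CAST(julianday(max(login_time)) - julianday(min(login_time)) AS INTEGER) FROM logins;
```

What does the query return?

524

MIN = 2029-05-03, MAX = 2030-10-09.
28 days remain in May 2029 after the 3rd (31 − 3).
Full months from June 2029 through September 2030 contribute their day counts.
Then 9 days into October 2030.
Total: 28 + 30 + 31 + 31 + 30 + 31 + 30 + 31 + 31 + 28 + 31 + 30 + 31 + 30 + 31 + 31 + 30 + 9 = 524.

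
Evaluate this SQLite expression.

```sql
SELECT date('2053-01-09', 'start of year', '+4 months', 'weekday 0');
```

2053-05-04

`start of year` rewinds 2053-01-09 to 2053-01-01.
Adding +4 months to 2053-01-01 gives 2053-05-01.
`weekday 0` advances to the next Sunday; 2053-05-01 is a Thursday, so it moves forward to 2053-05-04.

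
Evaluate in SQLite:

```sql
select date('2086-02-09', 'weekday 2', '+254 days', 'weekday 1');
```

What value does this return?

`weekday 2` advances to the next Tuesday; 2086-02-09 is a Saturday, so it moves forward to 2086-02-12.
Applying '+254 days' to 2086-02-12: counting 254 days forward gives 2086-10-24.
`weekday 1` advances to the next Monday; 2086-10-24 is a Thursday, so it moves forward to 2086-10-28.

2086-10-28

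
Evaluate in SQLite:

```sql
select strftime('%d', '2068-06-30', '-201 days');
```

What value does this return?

12

First apply '-201 days': 2068-06-30 → 2067-12-12.
`%d` extracts the 2-digit day of month: 12.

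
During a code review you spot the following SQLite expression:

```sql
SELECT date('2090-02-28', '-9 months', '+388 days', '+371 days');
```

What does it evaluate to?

2091-06-26

Adding -9 months to 2090-02-28 gives 2089-05-28.
Applying '+388 days' to 2089-05-28: counting 388 days forward gives 2090-06-20.
Applying '+371 days' to 2090-06-20: counting 371 days forward gives 2091-06-26.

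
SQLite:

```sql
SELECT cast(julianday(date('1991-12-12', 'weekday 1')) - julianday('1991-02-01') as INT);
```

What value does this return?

318

`weekday 1` advances to the next Monday; 1991-12-12 is a Thursday, so it moves forward to 1991-12-16.
27 days remain in February 1991 after the 1st (28 − 1).
Full months from March 1991 through November 1991 contribute their day counts.
Then 16 days into December 1991.
Total: 27 + 31 + 30 + 31 + 30 + 31 + 31 + 30 + 31 + 30 + 16 = 318.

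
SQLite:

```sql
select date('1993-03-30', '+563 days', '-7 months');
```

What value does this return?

1994-03-14

Applying '+563 days' to 1993-03-30: counting 563 days forward gives 1994-10-14.
Adding -7 months to 1994-10-14 gives 1994-03-14.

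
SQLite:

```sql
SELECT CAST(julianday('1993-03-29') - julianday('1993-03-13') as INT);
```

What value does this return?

Both dates are in March 1993: 29 − 13 = 16.

16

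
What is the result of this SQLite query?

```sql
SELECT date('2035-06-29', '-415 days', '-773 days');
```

2032-03-28

Applying '-415 days' to 2035-06-29: counting 415 days back gives 2034-05-10.
Applying '-773 days' to 2034-05-10: counting 773 days back gives 2032-03-28.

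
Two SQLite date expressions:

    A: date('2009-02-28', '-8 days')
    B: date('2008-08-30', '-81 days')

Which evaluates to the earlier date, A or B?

A = 2009-02-20.
B = 2008-06-10.
B is earlier.

B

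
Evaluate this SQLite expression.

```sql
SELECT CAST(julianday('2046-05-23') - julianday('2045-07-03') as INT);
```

324

28 days remain in July 2045 after the 3rd (31 − 3).
Full months from August 2045 through April 2046 contribute their day counts.
Then 23 days into May 2046.
Total: 28 + 31 + 30 + 31 + 30 + 31 + 31 + 28 + 31 + 30 + 23 = 324.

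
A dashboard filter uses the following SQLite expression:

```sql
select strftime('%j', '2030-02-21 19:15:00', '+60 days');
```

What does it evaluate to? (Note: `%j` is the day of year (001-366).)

First apply '+60 days': 2030-02-21 19:15:00 → 2030-04-22 19:15:00.
Day-of-year for 2030-04-22: days since 2030-01-01 inclusive = 112, zero-padded to 112.

112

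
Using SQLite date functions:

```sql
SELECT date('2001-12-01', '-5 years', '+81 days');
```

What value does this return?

1997-02-20

Adding -5 years to 2001-12-01 gives 1996-12-01.
Applying '+81 days' to 1996-12-01: counting 81 days forward gives 1997-02-20.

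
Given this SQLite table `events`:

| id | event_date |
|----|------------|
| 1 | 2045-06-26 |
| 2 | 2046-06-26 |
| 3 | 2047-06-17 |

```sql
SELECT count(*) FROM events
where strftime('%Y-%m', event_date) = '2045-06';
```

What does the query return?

1

Rows with year-month 2045-06: 2045-06-26 → 1.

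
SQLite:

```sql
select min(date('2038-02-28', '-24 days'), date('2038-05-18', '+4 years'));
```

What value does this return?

2038-02-04

date('2038-02-28', '-24 days') → 2038-02-04.
date('2038-05-18', '+4 years') → 2042-05-18.
Earlier of the two is 2038-02-04.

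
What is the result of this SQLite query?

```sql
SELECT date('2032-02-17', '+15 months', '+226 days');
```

2033-12-29

Adding +15 months to 2032-02-17 gives 2033-05-17.
Applying '+226 days' to 2033-05-17: counting 226 days forward gives 2033-12-29.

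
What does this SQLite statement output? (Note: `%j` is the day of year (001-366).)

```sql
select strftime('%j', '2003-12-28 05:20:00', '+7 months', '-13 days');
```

First apply '+7 months', '-13 days': 2003-12-28 05:20:00 → 2004-07-15 05:20:00.
Day-of-year for 2004-07-15: days since 2004-01-01 inclusive = 197, zero-padded to 197.

197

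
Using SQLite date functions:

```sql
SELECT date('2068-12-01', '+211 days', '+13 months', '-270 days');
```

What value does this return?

2069-11-02

Applying '+211 days' to 2068-12-01: counting 211 days forward gives 2069-06-30.
Adding +13 months to 2069-06-30 gives 2070-07-30.
Applying '-270 days' to 2070-07-30: counting 270 days back gives 2069-11-02.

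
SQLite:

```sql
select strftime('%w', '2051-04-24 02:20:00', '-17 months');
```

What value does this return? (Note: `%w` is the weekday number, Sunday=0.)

3

First apply '-17 months': 2051-04-24 02:20:00 → 2049-11-24 02:20:00.
2049-11-24 is a Wednesday; with Sunday=0 that is 3.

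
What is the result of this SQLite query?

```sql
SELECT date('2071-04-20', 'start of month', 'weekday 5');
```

2071-04-03

`start of month` rewinds 2071-04-20 to 2071-04-01.
`weekday 5` advances to the next Friday; 2071-04-01 is a Wednesday, so it moves forward to 2071-04-03.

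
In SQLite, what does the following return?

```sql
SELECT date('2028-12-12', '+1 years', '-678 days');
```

2028-02-03

Adding +1 year to 2028-12-12 gives 2029-12-12.
Applying '-678 days' to 2029-12-12: counting 678 days back gives 2028-02-03.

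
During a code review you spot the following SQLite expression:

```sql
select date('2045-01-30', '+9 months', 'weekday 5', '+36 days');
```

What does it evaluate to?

2045-12-09

Adding +9 months to 2045-01-30 gives 2045-10-30.
`weekday 5` advances to the next Friday; 2045-10-30 is a Monday, so it moves forward to 2045-11-03.
November 2045 has 30 days; 27 remain after the 3rd, so 28 days reach 2045-12-01.
Advancing 8 more days within December lands on 2045-12-09.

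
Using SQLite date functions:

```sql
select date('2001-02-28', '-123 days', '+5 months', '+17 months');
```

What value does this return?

Applying '-123 days' to 2001-02-28: counting 123 days back gives 2000-10-28.
Adding +5 months to 2000-10-28 gives 2001-03-28.
Adding +17 months to 2001-03-28 gives 2002-08-28.

2002-08-28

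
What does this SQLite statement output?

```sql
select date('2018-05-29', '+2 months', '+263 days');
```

2019-04-18

Adding +2 months to 2018-05-29 gives 2018-07-29.
Applying '+263 days' to 2018-07-29: counting 263 days forward gives 2019-04-18.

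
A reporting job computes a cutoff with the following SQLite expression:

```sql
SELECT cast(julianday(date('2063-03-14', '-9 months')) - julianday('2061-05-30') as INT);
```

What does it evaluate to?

380

Adding -9 months to 2063-03-14 gives 2062-06-14.
1 day remains in May 2061 after the 30th (31 − 30).
Full months from June 2061 through May 2062 contribute their day counts.
Then 14 days into June 2062.
Total: 1 + 30 + 31 + 31 + 30 + 31 + 30 + 31 + 31 + 28 + 31 + 30 + 31 + 14 = 380.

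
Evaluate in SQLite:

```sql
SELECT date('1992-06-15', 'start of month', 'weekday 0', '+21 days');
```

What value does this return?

1992-06-28

`start of month` rewinds 1992-06-15 to 1992-06-01.
`weekday 0` advances to the next Sunday; 1992-06-01 is a Monday, so it moves forward to 1992-06-07.
Advancing 21 more days within June lands on 1992-06-28.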